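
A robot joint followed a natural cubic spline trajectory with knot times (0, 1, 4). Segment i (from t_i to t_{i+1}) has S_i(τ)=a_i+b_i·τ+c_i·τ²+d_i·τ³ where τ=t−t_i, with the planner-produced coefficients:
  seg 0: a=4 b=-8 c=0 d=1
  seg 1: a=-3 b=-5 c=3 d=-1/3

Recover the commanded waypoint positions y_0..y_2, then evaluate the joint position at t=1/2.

y_0=4 y_1=-3 y_2=0
S(1/2) = 1/8

y_0 = S_0(0) = a_0 = 4
y_1 = S_1(0) = a_1 = -3
y_2 = S_1(3) = 0
t_q=1/2 is in segment 0 (τ=1/2); S_0(τ)=1/8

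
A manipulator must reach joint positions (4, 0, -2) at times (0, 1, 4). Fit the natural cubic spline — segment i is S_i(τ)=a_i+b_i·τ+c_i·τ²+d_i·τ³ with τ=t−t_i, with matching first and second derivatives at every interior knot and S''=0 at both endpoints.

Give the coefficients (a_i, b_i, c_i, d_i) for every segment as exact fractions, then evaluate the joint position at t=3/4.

  seg 0: a=4 b=-53/12 c=0 d=5/12
  seg 1: a=0 b=-19/6 c=5/4 d=-5/36
S(3/4) = 221/256

Δ: Δ0=-4, Δ1=-2/3
row 1: diag=8, rhs=20; c'=3/8, d'=5/2
back: M1=5/2
M: M0=0, M1=5/2, M2=0
seg 0: a=4, c=M0/2=0, d=(M1−M0)/(6·1)=5/12, b=Δ0−h0·(2M0+M1)/6=-53/12
seg 1: a=0, c=M1/2=5/4, d=(M2−M1)/(6·3)=-5/36, b=Δ1−h1·(2M1+M2)/6=-19/6
t_q=3/4 → seg 0, τ=3/4; S=4+-53/12·τ+0·τ²+5/12·τ³=221/256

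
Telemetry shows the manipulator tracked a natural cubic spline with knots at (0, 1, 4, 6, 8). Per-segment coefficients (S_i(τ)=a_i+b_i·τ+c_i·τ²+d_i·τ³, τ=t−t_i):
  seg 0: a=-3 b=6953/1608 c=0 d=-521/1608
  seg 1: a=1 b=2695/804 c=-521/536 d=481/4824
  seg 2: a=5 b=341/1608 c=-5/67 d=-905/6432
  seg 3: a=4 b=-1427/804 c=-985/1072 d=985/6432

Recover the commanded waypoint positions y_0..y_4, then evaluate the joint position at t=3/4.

y_0=-3 y_1=1 y_2=5 y_3=4 y_4=-2
S(3/4) = 3647/34304

y_0 = S_0(0) = a_0 = -3
y_1 = S_1(0) = a_1 = 1
y_2 = S_2(0) = a_2 = 5
y_3 = S_3(0) = a_3 = 4
y_4 = S_3(2) = -2
t_q=3/4 is in segment 0 (τ=3/4); S_0(τ)=3647/34304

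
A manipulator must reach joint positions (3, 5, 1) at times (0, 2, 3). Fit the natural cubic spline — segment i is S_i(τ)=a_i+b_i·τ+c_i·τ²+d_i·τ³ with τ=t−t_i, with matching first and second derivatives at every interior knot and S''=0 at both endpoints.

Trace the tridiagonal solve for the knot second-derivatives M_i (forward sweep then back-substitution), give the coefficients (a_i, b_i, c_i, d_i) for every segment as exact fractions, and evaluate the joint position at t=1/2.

Δ: Δ0=1, Δ1=-4
row 1: diag=6, rhs=-30; c'=1/6, d'=-5
back: M1=-5
M: M0=0, M1=-5, M2=0
seg 0: a=3, c=M0/2=0, d=(M1−M0)/(6·2)=-5/12, b=Δ0−h0·(2M0+M1)/6=8/3
seg 1: a=5, c=M1/2=-5/2, d=(M2−M1)/(6·1)=5/6, b=Δ1−h1·(2M1+M2)/6=-7/3
t_q=1/2 → seg 0, τ=1/2; S=3+8/3·τ+0·τ²+-5/12·τ³=137/32

  seg 0: a=3 b=8/3 c=0 d=-5/12
  seg 1: a=5 b=-7/3 c=-5/2 d=5/6
S(1/2) = 137/32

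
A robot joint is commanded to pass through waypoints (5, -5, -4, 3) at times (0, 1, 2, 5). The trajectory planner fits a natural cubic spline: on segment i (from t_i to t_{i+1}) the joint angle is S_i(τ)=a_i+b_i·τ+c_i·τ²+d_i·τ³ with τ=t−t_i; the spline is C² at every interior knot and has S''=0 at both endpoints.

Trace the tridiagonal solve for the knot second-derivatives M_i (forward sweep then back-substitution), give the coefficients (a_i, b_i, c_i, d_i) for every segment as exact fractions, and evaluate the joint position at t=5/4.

Δ: Δ0=-10, Δ1=1, Δ2=7/3
row 1: diag=4, rhs=66; c'=1/4, d'=33/2
row 2: denom=8−1·1/4=31/4; d'=(8−1·33/2)/(31/4)=-34/31
back: M2=-34/31
back: M1=33/2−1/4·-34/31=520/31
M: M0=0, M1=520/31, M2=-34/31, M3=0
seg 0: a=5, c=M0/2=0, d=(M1−M0)/(6·1)=260/93, b=Δ0−h0·(2M0+M1)/6=-1190/93
seg 1: a=-5, c=M1/2=260/31, d=(M2−M1)/(6·1)=-277/93, b=Δ1−h1·(2M1+M2)/6=-410/93
seg 2: a=-4, c=M2/2=-17/31, d=(M3−M2)/(6·3)=17/279, b=Δ2−h2·(2M2+M3)/6=319/93
t_q=5/4 → seg 1, τ=1/4; S=-5+-410/93·τ+260/31·τ²+-277/93·τ³=-11159/1984

  seg 0: a=5 b=-1190/93 c=0 d=260/93
  seg 1: a=-5 b=-410/93 c=260/31 d=-277/93
  seg 2: a=-4 b=319/93 c=-17/31 d=17/279
S(5/4) = -11159/1984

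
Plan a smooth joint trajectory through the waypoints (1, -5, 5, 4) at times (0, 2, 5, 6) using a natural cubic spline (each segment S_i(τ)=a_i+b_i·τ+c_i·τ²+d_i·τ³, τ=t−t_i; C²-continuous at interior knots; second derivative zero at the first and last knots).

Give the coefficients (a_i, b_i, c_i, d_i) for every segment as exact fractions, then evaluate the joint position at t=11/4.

  seg 0: a=1 b=-1021/213 c=0 d=191/426
  seg 1: a=-5 b=125/213 c=191/71 d=-42/71
  seg 2: a=5 b=161/213 c=-187/71 d=187/213
S(11/4) = -7489/2272

Δ: Δ0=-3, Δ1=10/3, Δ2=-1
row 1: diag=10, rhs=38; c'=3/10, d'=19/5
row 2: denom=8−3·3/10=71/10; d'=(-26−3·19/5)/(71/10)=-374/71
back: M2=-374/71
back: M1=19/5−3/10·-374/71=382/71
M: M0=0, M1=382/71, M2=-374/71, M3=0
seg 0: a=1, c=M0/2=0, d=(M1−M0)/(6·2)=191/426, b=Δ0−h0·(2M0+M1)/6=-1021/213
seg 1: a=-5, c=M1/2=191/71, d=(M2−M1)/(6·3)=-42/71, b=Δ1−h1·(2M1+M2)/6=125/213
seg 2: a=5, c=M2/2=-187/71, d=(M3−M2)/(6·1)=187/213, b=Δ2−h2·(2M2+M3)/6=161/213
t_q=11/4 → seg 1, τ=3/4; S=-5+125/213·τ+191/71·τ²+-42/71·τ³=-7489/2272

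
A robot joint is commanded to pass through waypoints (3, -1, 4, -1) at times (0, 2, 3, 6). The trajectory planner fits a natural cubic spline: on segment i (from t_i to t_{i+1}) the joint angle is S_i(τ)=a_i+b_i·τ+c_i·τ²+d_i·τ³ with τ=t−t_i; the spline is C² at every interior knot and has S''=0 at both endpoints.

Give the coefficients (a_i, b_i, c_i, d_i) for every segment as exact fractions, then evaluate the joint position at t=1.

  seg 0: a=3 b=-14/3 c=0 d=2/3
  seg 1: a=-1 b=10/3 c=4 d=-7/3
  seg 2: a=4 b=13/3 c=-3 d=1/3
S(1) = -1

Δ: Δ0=-2, Δ1=5, Δ2=-5/3
row 1: diag=6, rhs=42; c'=1/6, d'=7
row 2: denom=8−1·1/6=47/6; d'=(-40−1·7)/(47/6)=-6
back: M2=-6
back: M1=7−1/6·-6=8
M: M0=0, M1=8, M2=-6, M3=0
seg 0: a=3, c=M0/2=0, d=(M1−M0)/(6·2)=2/3, b=Δ0−h0·(2M0+M1)/6=-14/3
seg 1: a=-1, c=M1/2=4, d=(M2−M1)/(6·1)=-7/3, b=Δ1−h1·(2M1+M2)/6=10/3
seg 2: a=4, c=M2/2=-3, d=(M3−M2)/(6·3)=1/3, b=Δ2−h2·(2M2+M3)/6=13/3
t_q=1 → seg 0, τ=1; S=3+-14/3·τ+0·τ²+2/3·τ³=-1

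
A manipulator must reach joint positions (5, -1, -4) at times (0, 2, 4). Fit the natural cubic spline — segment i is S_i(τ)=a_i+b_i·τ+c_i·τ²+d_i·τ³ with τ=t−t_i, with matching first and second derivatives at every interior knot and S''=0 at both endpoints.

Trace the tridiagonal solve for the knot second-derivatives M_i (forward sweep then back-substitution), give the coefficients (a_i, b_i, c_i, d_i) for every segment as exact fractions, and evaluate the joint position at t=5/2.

  seg 0: a=5 b=-27/8 c=0 d=3/32
  seg 1: a=-1 b=-9/4 c=9/16 d=-3/32
S(5/2) = -511/256

Δ: Δ0=-3, Δ1=-3/2
row 1: diag=8, rhs=9; c'=1/4, d'=9/8
back: M1=9/8
M: M0=0, M1=9/8, M2=0
seg 0: a=5, c=M0/2=0, d=(M1−M0)/(6·2)=3/32, b=Δ0−h0·(2M0+M1)/6=-27/8
seg 1: a=-1, c=M1/2=9/16, d=(M2−M1)/(6·2)=-3/32, b=Δ1−h1·(2M1+M2)/6=-9/4
t_q=5/2 → seg 1, τ=1/2; S=-1+-9/4·τ+9/16·τ²+-3/32·τ³=-511/256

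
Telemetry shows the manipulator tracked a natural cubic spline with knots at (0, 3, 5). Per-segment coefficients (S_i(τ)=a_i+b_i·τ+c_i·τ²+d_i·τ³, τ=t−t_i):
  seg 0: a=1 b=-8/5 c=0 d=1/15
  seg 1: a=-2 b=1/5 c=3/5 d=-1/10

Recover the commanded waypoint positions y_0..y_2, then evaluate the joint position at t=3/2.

y_0=1 y_1=-2 y_2=0
S(3/2) = -47/40

y_0 = S_0(0) = a_0 = 1
y_1 = S_1(0) = a_1 = -2
y_2 = S_1(2) = 0
t_q=3/2 is in segment 0 (τ=3/2); S_0(τ)=-47/40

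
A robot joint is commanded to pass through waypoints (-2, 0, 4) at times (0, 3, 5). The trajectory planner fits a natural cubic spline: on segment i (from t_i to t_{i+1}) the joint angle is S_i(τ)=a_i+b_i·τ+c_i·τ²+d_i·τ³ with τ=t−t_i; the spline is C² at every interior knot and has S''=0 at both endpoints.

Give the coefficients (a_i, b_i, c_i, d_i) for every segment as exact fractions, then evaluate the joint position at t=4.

  seg 0: a=-2 b=4/15 c=0 d=2/45
  seg 1: a=0 b=22/15 c=2/5 d=-1/15
S(4) = 9/5

Δ: Δ0=2/3, Δ1=2
row 1: diag=10, rhs=8; c'=1/5, d'=4/5
back: M1=4/5
M: M0=0, M1=4/5, M2=0
seg 0: a=-2, c=M0/2=0, d=(M1−M0)/(6·3)=2/45, b=Δ0−h0·(2M0+M1)/6=4/15
seg 1: a=0, c=M1/2=2/5, d=(M2−M1)/(6·2)=-1/15, b=Δ1−h1·(2M1+M2)/6=22/15
t_q=4 → seg 1, τ=1; S=0+22/15·τ+2/5·τ²+-1/15·τ³=9/5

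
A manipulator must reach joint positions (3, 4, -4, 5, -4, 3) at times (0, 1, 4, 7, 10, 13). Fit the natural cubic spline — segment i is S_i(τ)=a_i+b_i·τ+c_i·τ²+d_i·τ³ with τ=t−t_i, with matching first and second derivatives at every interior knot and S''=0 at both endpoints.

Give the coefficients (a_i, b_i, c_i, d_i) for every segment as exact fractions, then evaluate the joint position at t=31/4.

Δ: Δ0=1, Δ1=-8/3, Δ2=3, Δ3=-3, Δ4=7/3
row 1: diag=8, rhs=-22; c'=3/8, d'=-11/4
row 2: denom=12−3·3/8=87/8; d'=(34−3·-11/4)/(87/8)=338/87
row 3: denom=12−3·8/29=324/29; d'=(-36−3·338/87)/(324/29)=-691/162
row 4: denom=12−3·29/108=403/36; d'=(32−3·-691/162)/(403/36)=4838/1209
back: M4=4838/1209
back: M3=-691/162−29/108·4838/1209=-2152/403
back: M2=338/87−8/29·-2152/403=6478/1209
back: M1=-11/4−3/8·6478/1209=-1918/403
M: M0=0, M1=-1918/403, M2=6478/1209, M3=-2152/403, M4=4838/1209, M5=0
seg 0: a=3, c=M0/2=0, d=(M1−M0)/(6·1)=-959/1209, b=Δ0−h0·(2M0+M1)/6=2168/1209
seg 1: a=4, c=M1/2=-959/403, d=(M2−M1)/(6·3)=6116/10881, b=Δ1−h1·(2M1+M2)/6=-709/1209
seg 2: a=-4, c=M2/2=3239/1209, d=(M3−M2)/(6·3)=-6467/10881, b=Δ2−h2·(2M2+M3)/6=29/93
seg 3: a=5, c=M3/2=-1076/403, d=(M4−M3)/(6·3)=5647/10881, b=Δ3−h3·(2M3+M4)/6=410/1209
seg 4: a=-4, c=M4/2=2419/1209, d=(M5−M4)/(6·3)=-2419/10881, b=Δ4−h4·(2M4+M5)/6=-2017/1209
t_q=31/4 → seg 3, τ=3/4; S=5+410/1209·τ+-1076/403·τ²+5647/10881·τ³=102431/25792

  seg 0: a=3 b=2168/1209 c=0 d=-959/1209
  seg 1: a=4 b=-709/1209 c=-959/403 d=6116/10881
  seg 2: a=-4 b=29/93 c=3239/1209 d=-6467/10881
  seg 3: a=5 b=410/1209 c=-1076/403 d=5647/10881
  seg 4: a=-4 b=-2017/1209 c=2419/1209 d=-2419/10881
S(31/4) = 102431/25792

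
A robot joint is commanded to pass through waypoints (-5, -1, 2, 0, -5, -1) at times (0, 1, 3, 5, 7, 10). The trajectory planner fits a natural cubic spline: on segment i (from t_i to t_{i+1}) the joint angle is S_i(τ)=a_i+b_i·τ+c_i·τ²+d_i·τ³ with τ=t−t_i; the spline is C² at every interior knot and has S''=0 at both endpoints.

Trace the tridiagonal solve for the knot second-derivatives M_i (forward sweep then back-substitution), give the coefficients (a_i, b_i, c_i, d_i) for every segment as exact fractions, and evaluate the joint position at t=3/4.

  seg 0: a=-5 b=1270/291 c=0 d=-106/291
  seg 1: a=-1 b=952/291 c=-106/97 d=241/2328
  seg 2: a=2 b=83/582 c=-183/388 d=-29/582
  seg 3: a=0 b=-1363/582 c=-299/388 d=805/2328
  seg 4: a=-5 b=-371/291 c=253/194 d=-253/1746
S(3/4) = -5837/3104

Δ: Δ0=4, Δ1=3/2, Δ2=-1, Δ3=-5/2, Δ4=4/3
row 1: diag=6, rhs=-15; c'=1/3, d'=-5/2
row 2: denom=8−2·1/3=22/3; d'=(-15−2·-5/2)/(22/3)=-15/11
row 3: denom=8−2·3/11=82/11; d'=(-9−2·-15/11)/(82/11)=-69/82
row 4: denom=10−2·11/41=388/41; d'=(23−2·-69/82)/(388/41)=253/97
back: M4=253/97
back: M3=-69/82−11/41·253/97=-299/194
back: M2=-15/11−3/11·-299/194=-183/194
back: M1=-5/2−1/3·-183/194=-212/97
M: M0=0, M1=-212/97, M2=-183/194, M3=-299/194, M4=253/97, M5=0
seg 0: a=-5, c=M0/2=0, d=(M1−M0)/(6·1)=-106/291, b=Δ0−h0·(2M0+M1)/6=1270/291
seg 1: a=-1, c=M1/2=-106/97, d=(M2−M1)/(6·2)=241/2328, b=Δ1−h1·(2M1+M2)/6=952/291
seg 2: a=2, c=M2/2=-183/388, d=(M3−M2)/(6·2)=-29/582, b=Δ2−h2·(2M2+M3)/6=83/582
seg 3: a=0, c=M3/2=-299/388, d=(M4−M3)/(6·2)=805/2328, b=Δ3−h3·(2M3+M4)/6=-1363/582
seg 4: a=-5, c=M4/2=253/194, d=(M5−M4)/(6·3)=-253/1746, b=Δ4−h4·(2M4+M5)/6=-371/291
t_q=3/4 → seg 0, τ=3/4; S=-5+1270/291·τ+0·τ²+-106/291·τ³=-5837/3104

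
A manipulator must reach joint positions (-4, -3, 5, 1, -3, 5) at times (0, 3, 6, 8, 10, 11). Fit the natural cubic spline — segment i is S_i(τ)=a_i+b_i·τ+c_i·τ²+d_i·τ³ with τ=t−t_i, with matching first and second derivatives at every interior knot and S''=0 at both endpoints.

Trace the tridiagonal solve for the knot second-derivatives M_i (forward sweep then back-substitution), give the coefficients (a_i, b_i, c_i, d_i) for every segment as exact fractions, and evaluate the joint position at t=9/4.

Δ: Δ0=1/3, Δ1=8/3, Δ2=-2, Δ3=-2, Δ4=8
row 1: diag=12, rhs=14; c'=1/4, d'=7/6
row 2: denom=10−3·1/4=37/4; d'=(-28−3·7/6)/(37/4)=-126/37
row 3: denom=8−2·8/37=280/37; d'=(0−2·-126/37)/(280/37)=9/10
row 4: denom=6−2·37/140=383/70; d'=(60−2·9/10)/(383/70)=4074/383
back: M4=4074/383
back: M3=9/10−37/140·4074/383=-732/383
back: M2=-126/37−8/37·-732/383=-1146/383
back: M1=7/6−1/4·-1146/383=2200/1149
M: M0=0, M1=2200/1149, M2=-1146/383, M3=-732/383, M4=4074/383, M5=0
seg 0: a=-4, c=M0/2=0, d=(M1−M0)/(6·3)=1100/10341, b=Δ0−h0·(2M0+M1)/6=-239/383
seg 1: a=-3, c=M1/2=1100/1149, d=(M2−M1)/(6·3)=-2819/10341, b=Δ1−h1·(2M1+M2)/6=861/383
seg 2: a=5, c=M2/2=-573/383, d=(M3−M2)/(6·2)=69/766, b=Δ2−h2·(2M2+M3)/6=242/383
seg 3: a=1, c=M3/2=-366/383, d=(M4−M3)/(6·2)=801/766, b=Δ3−h3·(2M3+M4)/6=-1636/383
seg 4: a=-3, c=M4/2=2037/383, d=(M5−M4)/(6·1)=-679/383, b=Δ4−h4·(2M4+M5)/6=1706/383
t_q=9/4 → seg 0, τ=9/4; S=-4+-239/383·τ+0·τ²+1100/10341·τ³=-25691/6128

  seg 0: a=-4 b=-239/383 c=0 d=1100/10341
  seg 1: a=-3 b=861/383 c=1100/1149 d=-2819/10341
  seg 2: a=5 b=242/383 c=-573/383 d=69/766
  seg 3: a=1 b=-1636/383 c=-366/383 d=801/766
  seg 4: a=-3 b=1706/383 c=2037/383 d=-679/383
S(9/4) = -25691/6128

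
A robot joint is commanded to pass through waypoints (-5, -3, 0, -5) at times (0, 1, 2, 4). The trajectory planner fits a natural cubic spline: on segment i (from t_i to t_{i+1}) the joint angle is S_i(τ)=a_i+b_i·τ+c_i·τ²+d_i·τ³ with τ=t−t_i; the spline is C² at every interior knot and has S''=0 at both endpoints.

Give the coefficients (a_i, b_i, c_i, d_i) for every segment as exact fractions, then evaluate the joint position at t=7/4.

Δ: Δ0=2, Δ1=3, Δ2=-5/2
row 1: diag=4, rhs=6; c'=1/4, d'=3/2
row 2: denom=6−1·1/4=23/4; d'=(-33−1·3/2)/(23/4)=-6
back: M2=-6
back: M1=3/2−1/4·-6=3
M: M0=0, M1=3, M2=-6, M3=0
seg 0: a=-5, c=M0/2=0, d=(M1−M0)/(6·1)=1/2, b=Δ0−h0·(2M0+M1)/6=3/2
seg 1: a=-3, c=M1/2=3/2, d=(M2−M1)/(6·1)=-3/2, b=Δ1−h1·(2M1+M2)/6=3
seg 2: a=0, c=M2/2=-3, d=(M3−M2)/(6·2)=1/2, b=Δ2−h2·(2M2+M3)/6=3/2
t_q=7/4 → seg 1, τ=3/4; S=-3+3·τ+3/2·τ²+-3/2·τ³=-69/128

  seg 0: a=-5 b=3/2 c=0 d=1/2
  seg 1: a=-3 b=3 c=3/2 d=-3/2
  seg 2: a=0 b=3/2 c=-3 d=1/2
S(7/4) = -69/128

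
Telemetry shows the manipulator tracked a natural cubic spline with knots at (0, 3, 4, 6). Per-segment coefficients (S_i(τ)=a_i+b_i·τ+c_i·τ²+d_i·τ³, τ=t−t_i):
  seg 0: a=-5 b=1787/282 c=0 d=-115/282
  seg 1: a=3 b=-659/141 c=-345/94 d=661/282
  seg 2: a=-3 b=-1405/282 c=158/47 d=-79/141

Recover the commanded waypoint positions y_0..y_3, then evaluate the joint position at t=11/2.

y_0 = S_0(0) = a_0 = -5
y_1 = S_1(0) = a_1 = 3
y_2 = S_2(0) = a_2 = -3
y_3 = S_2(2) = -4
t_q=11/2 is in segment 2 (τ=3/2); S_2(τ)=-1805/376

y_0=-5 y_1=3 y_2=-3 y_3=-4
S(11/2) = -1805/376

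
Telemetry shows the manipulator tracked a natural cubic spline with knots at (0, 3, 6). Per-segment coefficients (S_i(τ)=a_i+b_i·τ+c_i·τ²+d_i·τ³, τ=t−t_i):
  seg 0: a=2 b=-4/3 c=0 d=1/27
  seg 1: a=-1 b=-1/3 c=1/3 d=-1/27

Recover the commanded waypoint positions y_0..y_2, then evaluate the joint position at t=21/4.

y_0=2 y_1=-1 y_2=0
S(21/4) = -31/64

y_0 = S_0(0) = a_0 = 2
y_1 = S_1(0) = a_1 = -1
y_2 = S_1(3) = 0
t_q=21/4 is in segment 1 (τ=9/4); S_1(τ)=-31/64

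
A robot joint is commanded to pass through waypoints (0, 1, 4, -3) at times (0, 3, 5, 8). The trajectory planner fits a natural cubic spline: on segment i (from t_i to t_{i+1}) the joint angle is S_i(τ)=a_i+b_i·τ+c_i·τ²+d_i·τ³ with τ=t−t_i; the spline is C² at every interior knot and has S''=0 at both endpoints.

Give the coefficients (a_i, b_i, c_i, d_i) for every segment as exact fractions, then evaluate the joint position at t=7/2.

Δ: Δ0=1/3, Δ1=3/2, Δ2=-7/3
row 1: diag=10, rhs=7; c'=1/5, d'=7/10
row 2: denom=10−2·1/5=48/5; d'=(-23−2·7/10)/(48/5)=-61/24
back: M2=-61/24
back: M1=7/10−1/5·-61/24=29/24
M: M0=0, M1=29/24, M2=-61/24, M3=0
seg 0: a=0, c=M0/2=0, d=(M1−M0)/(6·3)=29/432, b=Δ0−h0·(2M0+M1)/6=-13/48
seg 1: a=1, c=M1/2=29/48, d=(M2−M1)/(6·2)=-5/16, b=Δ1−h1·(2M1+M2)/6=37/24
seg 2: a=4, c=M2/2=-61/48, d=(M3−M2)/(6·3)=61/432, b=Δ2−h2·(2M2+M3)/6=5/24
t_q=7/2 → seg 1, τ=1/2; S=1+37/24·τ+29/48·τ²+-5/16·τ³=241/128

  seg 0: a=0 b=-13/48 c=0 d=29/432
  seg 1: a=1 b=37/24 c=29/48 d=-5/16
  seg 2: a=4 b=5/24 c=-61/48 d=61/432
S(7/2) = 241/128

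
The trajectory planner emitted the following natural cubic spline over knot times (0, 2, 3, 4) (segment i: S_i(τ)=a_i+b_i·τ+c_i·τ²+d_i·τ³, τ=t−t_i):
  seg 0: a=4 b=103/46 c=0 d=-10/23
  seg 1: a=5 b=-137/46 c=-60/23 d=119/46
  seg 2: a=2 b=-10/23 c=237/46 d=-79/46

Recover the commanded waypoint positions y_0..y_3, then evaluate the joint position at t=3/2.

y_0 = S_0(0) = a_0 = 4
y_1 = S_1(0) = a_1 = 5
y_2 = S_2(0) = a_2 = 2
y_3 = S_2(1) = 5
t_q=3/2 is in segment 0 (τ=3/2); S_0(τ)=271/46

y_0=4 y_1=5 y_2=2 y_3=5
S(3/2) = 271/46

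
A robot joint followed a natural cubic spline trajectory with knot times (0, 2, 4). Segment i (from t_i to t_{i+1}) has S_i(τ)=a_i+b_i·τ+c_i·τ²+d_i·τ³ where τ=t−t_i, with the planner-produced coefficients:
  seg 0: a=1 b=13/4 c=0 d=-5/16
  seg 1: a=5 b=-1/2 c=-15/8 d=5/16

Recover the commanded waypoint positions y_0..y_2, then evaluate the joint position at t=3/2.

y_0=1 y_1=5 y_2=-1
S(3/2) = 617/128

y_0 = S_0(0) = a_0 = 1
y_1 = S_1(0) = a_1 = 5
y_2 = S_1(2) = -1
t_q=3/2 is in segment 0 (τ=3/2); S_0(τ)=617/128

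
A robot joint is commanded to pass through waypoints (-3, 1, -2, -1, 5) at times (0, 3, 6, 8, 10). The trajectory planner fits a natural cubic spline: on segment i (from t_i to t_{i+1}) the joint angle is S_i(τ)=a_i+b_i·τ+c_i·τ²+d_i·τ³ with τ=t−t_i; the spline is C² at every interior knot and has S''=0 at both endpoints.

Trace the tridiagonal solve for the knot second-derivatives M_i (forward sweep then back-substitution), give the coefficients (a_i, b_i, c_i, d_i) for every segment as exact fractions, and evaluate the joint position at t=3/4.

Δ: Δ0=4/3, Δ1=-1, Δ2=1/2, Δ3=3
row 1: diag=12, rhs=-14; c'=1/4, d'=-7/6
row 2: denom=10−3·1/4=37/4; d'=(9−3·-7/6)/(37/4)=50/37
row 3: denom=8−2·8/37=280/37; d'=(15−2·50/37)/(280/37)=13/8
back: M3=13/8
back: M2=50/37−8/37·13/8=1
back: M1=-7/6−1/4·1=-17/12
M: M0=0, M1=-17/12, M2=1, M3=13/8, M4=0
seg 0: a=-3, c=M0/2=0, d=(M1−M0)/(6·3)=-17/216, b=Δ0−h0·(2M0+M1)/6=49/24
seg 1: a=1, c=M1/2=-17/24, d=(M2−M1)/(6·3)=29/216, b=Δ1−h1·(2M1+M2)/6=-1/12
seg 2: a=-2, c=M2/2=1/2, d=(M3−M2)/(6·2)=5/96, b=Δ2−h2·(2M2+M3)/6=-17/24
seg 3: a=-1, c=M3/2=13/16, d=(M4−M3)/(6·2)=-13/96, b=Δ3−h3·(2M3+M4)/6=23/12
t_q=3/4 → seg 0, τ=3/4; S=-3+49/24·τ+0·τ²+-17/216·τ³=-769/512

  seg 0: a=-3 b=49/24 c=0 d=-17/216
  seg 1: a=1 b=-1/12 c=-17/24 d=29/216
  seg 2: a=-2 b=-17/24 c=1/2 d=5/96
  seg 3: a=-1 b=23/12 c=13/16 d=-13/96
S(3/4) = -769/512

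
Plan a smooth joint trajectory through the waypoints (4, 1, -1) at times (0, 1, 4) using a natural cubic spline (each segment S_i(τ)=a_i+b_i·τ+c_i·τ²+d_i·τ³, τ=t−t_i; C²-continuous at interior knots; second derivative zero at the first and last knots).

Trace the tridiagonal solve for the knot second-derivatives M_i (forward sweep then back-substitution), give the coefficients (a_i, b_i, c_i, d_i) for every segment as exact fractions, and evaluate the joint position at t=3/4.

Δ: Δ0=-3, Δ1=-2/3
row 1: diag=8, rhs=14; c'=3/8, d'=7/4
back: M1=7/4
M: M0=0, M1=7/4, M2=0
seg 0: a=4, c=M0/2=0, d=(M1−M0)/(6·1)=7/24, b=Δ0−h0·(2M0+M1)/6=-79/24
seg 1: a=1, c=M1/2=7/8, d=(M2−M1)/(6·3)=-7/72, b=Δ1−h1·(2M1+M2)/6=-29/12
t_q=3/4 → seg 0, τ=3/4; S=4+-79/24·τ+0·τ²+7/24·τ³=847/512

  seg 0: a=4 b=-79/24 c=0 d=7/24
  seg 1: a=1 b=-29/12 c=7/8 d=-7/72
S(3/4) = 847/512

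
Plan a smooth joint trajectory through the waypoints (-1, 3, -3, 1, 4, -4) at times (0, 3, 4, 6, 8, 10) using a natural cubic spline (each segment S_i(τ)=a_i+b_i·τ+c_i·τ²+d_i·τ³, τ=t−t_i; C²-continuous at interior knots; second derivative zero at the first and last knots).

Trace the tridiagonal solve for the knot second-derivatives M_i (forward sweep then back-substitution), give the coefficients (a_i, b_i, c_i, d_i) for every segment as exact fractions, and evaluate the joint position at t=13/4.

  seg 0: a=-1 b=18049/3846 c=0 d=-4307/11538
  seg 1: a=3 b=-10357/1923 c=-4307/1282 d=10559/3846
  seg 2: a=-3 b=-14879/3846 c=3126/641 d=-14941/15384
  seg 3: a=1 b=7661/1923 c=-2437/2564 d=-1121/7692
  seg 4: a=4 b=-3013/1923 c=-4679/2564 d=4679/15384
S(13/4) = 121961/82048

Δ: Δ0=4/3, Δ1=-6, Δ2=2, Δ3=3/2, Δ4=-4
row 1: diag=8, rhs=-44; c'=1/8, d'=-11/2
row 2: denom=6−1·1/8=47/8; d'=(48−1·-11/2)/(47/8)=428/47
row 3: denom=8−2·16/47=344/47; d'=(-3−2·428/47)/(344/47)=-997/344
row 4: denom=8−2·47/172=641/86; d'=(-33−2·-997/344)/(641/86)=-4679/1282
back: M4=-4679/1282
back: M3=-997/344−47/172·-4679/1282=-2437/1282
back: M2=428/47−16/47·-2437/1282=6252/641
back: M1=-11/2−1/8·6252/641=-4307/641
M: M0=0, M1=-4307/641, M2=6252/641, M3=-2437/1282, M4=-4679/1282, M5=0
seg 0: a=-1, c=M0/2=0, d=(M1−M0)/(6·3)=-4307/11538, b=Δ0−h0·(2M0+M1)/6=18049/3846
seg 1: a=3, c=M1/2=-4307/1282, d=(M2−M1)/(6·1)=10559/3846, b=Δ1−h1·(2M1+M2)/6=-10357/1923
seg 2: a=-3, c=M2/2=3126/641, d=(M3−M2)/(6·2)=-14941/15384, b=Δ2−h2·(2M2+M3)/6=-14879/3846
seg 3: a=1, c=M3/2=-2437/2564, d=(M4−M3)/(6·2)=-1121/7692, b=Δ3−h3·(2M3+M4)/6=7661/1923
seg 4: a=4, c=M4/2=-4679/2564, d=(M5−M4)/(6·2)=4679/15384, b=Δ4−h4·(2M4+M5)/6=-3013/1923
t_q=13/4 → seg 1, τ=1/4; S=3+-10357/1923·τ+-4307/1282·τ²+10559/3846·τ³=121961/82048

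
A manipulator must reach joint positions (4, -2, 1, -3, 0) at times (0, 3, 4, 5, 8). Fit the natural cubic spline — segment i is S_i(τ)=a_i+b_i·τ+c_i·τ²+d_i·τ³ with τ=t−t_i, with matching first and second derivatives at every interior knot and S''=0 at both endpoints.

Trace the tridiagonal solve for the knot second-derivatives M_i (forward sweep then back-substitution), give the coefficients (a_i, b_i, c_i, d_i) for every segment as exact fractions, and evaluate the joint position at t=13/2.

  seg 0: a=4 b=-47/10 c=0 d=3/10
  seg 1: a=-2 b=17/5 c=27/10 d=-31/10
  seg 2: a=1 b=-1/2 c=-33/5 d=31/10
  seg 3: a=-3 b=-22/5 c=27/10 d=-3/10
S(13/2) = -363/80

Δ: Δ0=-2, Δ1=3, Δ2=-4, Δ3=1
row 1: diag=8, rhs=30; c'=1/8, d'=15/4
row 2: denom=4−1·1/8=31/8; d'=(-42−1·15/4)/(31/8)=-366/31
row 3: denom=8−1·8/31=240/31; d'=(30−1·-366/31)/(240/31)=27/5
back: M3=27/5
back: M2=-366/31−8/31·27/5=-66/5
back: M1=15/4−1/8·-66/5=27/5
M: M0=0, M1=27/5, M2=-66/5, M3=27/5, M4=0
seg 0: a=4, c=M0/2=0, d=(M1−M0)/(6·3)=3/10, b=Δ0−h0·(2M0+M1)/6=-47/10
seg 1: a=-2, c=M1/2=27/10, d=(M2−M1)/(6·1)=-31/10, b=Δ1−h1·(2M1+M2)/6=17/5
seg 2: a=1, c=M2/2=-33/5, d=(M3−M2)/(6·1)=31/10, b=Δ2−h2·(2M2+M3)/6=-1/2
seg 3: a=-3, c=M3/2=27/10, d=(M4−M3)/(6·3)=-3/10, b=Δ3−h3·(2M3+M4)/6=-22/5
t_q=13/2 → seg 3, τ=3/2; S=-3+-22/5·τ+27/10·τ²+-3/10·τ³=-363/80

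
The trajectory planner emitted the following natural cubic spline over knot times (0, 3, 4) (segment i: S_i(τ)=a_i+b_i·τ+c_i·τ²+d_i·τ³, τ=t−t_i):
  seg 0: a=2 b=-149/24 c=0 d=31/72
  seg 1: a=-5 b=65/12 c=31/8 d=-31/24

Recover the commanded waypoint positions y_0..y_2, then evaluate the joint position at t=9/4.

y_0=2 y_1=-5 y_2=3
S(9/4) = -3617/512

y_0 = S_0(0) = a_0 = 2
y_1 = S_1(0) = a_1 = -5
y_2 = S_1(1) = 3
t_q=9/4 is in segment 0 (τ=9/4); S_0(τ)=-3617/512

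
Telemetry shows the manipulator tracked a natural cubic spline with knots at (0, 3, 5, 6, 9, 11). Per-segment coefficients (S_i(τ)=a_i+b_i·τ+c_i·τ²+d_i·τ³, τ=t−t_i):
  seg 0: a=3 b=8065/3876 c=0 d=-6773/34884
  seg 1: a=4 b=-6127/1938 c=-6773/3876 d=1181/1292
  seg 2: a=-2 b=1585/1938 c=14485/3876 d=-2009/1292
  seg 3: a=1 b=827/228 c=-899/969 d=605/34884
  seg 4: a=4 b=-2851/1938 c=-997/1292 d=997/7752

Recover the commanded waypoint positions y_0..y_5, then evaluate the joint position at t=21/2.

y_0 = S_0(0) = a_0 = 3
y_1 = S_1(0) = a_1 = 4
y_2 = S_2(0) = a_2 = -2
y_3 = S_3(0) = a_3 = 1
y_4 = S_4(0) = a_4 = 4
y_5 = S_4(2) = -1
t_q=21/2 is in segment 4 (τ=3/2); S_4(τ)=10153/20672

y_0=3 y_1=4 y_2=-2 y_3=1 y_4=4 y_5=-1
S(21/2) = 10153/20672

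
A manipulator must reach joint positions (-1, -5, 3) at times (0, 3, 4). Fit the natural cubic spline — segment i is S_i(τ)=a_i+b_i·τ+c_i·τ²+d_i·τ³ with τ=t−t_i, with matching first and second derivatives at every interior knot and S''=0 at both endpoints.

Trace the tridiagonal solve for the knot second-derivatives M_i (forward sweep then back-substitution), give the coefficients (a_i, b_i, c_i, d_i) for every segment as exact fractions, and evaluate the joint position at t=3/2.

  seg 0: a=-1 b=-29/6 c=0 d=7/18
  seg 1: a=-5 b=17/3 c=7/2 d=-7/6
S(3/2) = -111/16

Δ: Δ0=-4/3, Δ1=8
row 1: diag=8, rhs=56; c'=1/8, d'=7
back: M1=7
M: M0=0, M1=7, M2=0
seg 0: a=-1, c=M0/2=0, d=(M1−M0)/(6·3)=7/18, b=Δ0−h0·(2M0+M1)/6=-29/6
seg 1: a=-5, c=M1/2=7/2, d=(M2−M1)/(6·1)=-7/6, b=Δ1−h1·(2M1+M2)/6=17/3
t_q=3/2 → seg 0, τ=3/2; S=-1+-29/6·τ+0·τ²+7/18·τ³=-111/16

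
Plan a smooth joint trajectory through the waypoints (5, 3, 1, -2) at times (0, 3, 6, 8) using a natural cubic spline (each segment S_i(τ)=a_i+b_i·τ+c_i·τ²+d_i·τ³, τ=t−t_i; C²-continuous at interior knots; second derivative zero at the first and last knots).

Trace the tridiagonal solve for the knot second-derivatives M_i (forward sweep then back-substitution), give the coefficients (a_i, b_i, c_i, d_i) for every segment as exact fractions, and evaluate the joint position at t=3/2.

Δ: Δ0=-2/3, Δ1=-2/3, Δ2=-3/2
row 1: diag=12, rhs=0; c'=1/4, d'=0
row 2: denom=10−3·1/4=37/4; d'=(-5−3·0)/(37/4)=-20/37
back: M2=-20/37
back: M1=0−1/4·-20/37=5/37
M: M0=0, M1=5/37, M2=-20/37, M3=0
seg 0: a=5, c=M0/2=0, d=(M1−M0)/(6·3)=5/666, b=Δ0−h0·(2M0+M1)/6=-163/222
seg 1: a=3, c=M1/2=5/74, d=(M2−M1)/(6·3)=-25/666, b=Δ1−h1·(2M1+M2)/6=-59/111
seg 2: a=1, c=M2/2=-10/37, d=(M3−M2)/(6·2)=5/111, b=Δ2−h2·(2M2+M3)/6=-253/222
t_q=3/2 → seg 0, τ=3/2; S=5+-163/222·τ+0·τ²+5/666·τ³=2323/592

  seg 0: a=5 b=-163/222 c=0 d=5/666
  seg 1: a=3 b=-59/111 c=5/74 d=-25/666
  seg 2: a=1 b=-253/222 c=-10/37 d=5/111
S(3/2) = 2323/592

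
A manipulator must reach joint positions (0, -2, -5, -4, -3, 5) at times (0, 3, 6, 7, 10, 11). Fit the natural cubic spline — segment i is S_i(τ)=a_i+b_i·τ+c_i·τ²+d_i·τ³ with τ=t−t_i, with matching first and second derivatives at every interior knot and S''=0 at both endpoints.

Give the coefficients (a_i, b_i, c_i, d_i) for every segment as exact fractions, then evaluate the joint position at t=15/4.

Δ: Δ0=-2/3, Δ1=-1, Δ2=1, Δ3=1/3, Δ4=8
row 1: diag=12, rhs=-2; c'=1/4, d'=-1/6
row 2: denom=8−3·1/4=29/4; d'=(12−3·-1/6)/(29/4)=50/29
row 3: denom=8−1·4/29=228/29; d'=(-4−1·50/29)/(228/29)=-83/114
row 4: denom=8−3·29/76=521/76; d'=(46−3·-83/114)/(521/76)=3662/521
back: M4=3662/521
back: M3=-83/114−29/76·3662/521=-5330/1563
back: M2=50/29−4/29·-5330/1563=3430/1563
back: M1=-1/6−1/4·3430/1563=-1118/1563
M: M0=0, M1=-1118/1563, M2=3430/1563, M3=-5330/1563, M4=3662/521, M5=0
seg 0: a=0, c=M0/2=0, d=(M1−M0)/(6·3)=-559/14067, b=Δ0−h0·(2M0+M1)/6=-161/521
seg 1: a=-2, c=M1/2=-559/1563, d=(M2−M1)/(6·3)=758/4689, b=Δ1−h1·(2M1+M2)/6=-720/521
seg 2: a=-5, c=M2/2=1715/1563, d=(M3−M2)/(6·1)=-1460/1563, b=Δ2−h2·(2M2+M3)/6=436/521
seg 3: a=-4, c=M3/2=-2665/1563, d=(M4−M3)/(6·3)=8158/14067, b=Δ3−h3·(2M3+M4)/6=358/1563
seg 4: a=-3, c=M4/2=1831/521, d=(M5−M4)/(6·1)=-1831/1563, b=Δ4−h4·(2M4+M5)/6=8842/1563
t_q=15/4 → seg 1, τ=3/4; S=-2+-720/521·τ+-559/1563·τ²+758/4689·τ³=-52841/16672

  seg 0: a=0 b=-161/521 c=0 d=-559/14067
  seg 1: a=-2 b=-720/521 c=-559/1563 d=758/4689
  seg 2: a=-5 b=436/521 c=1715/1563 d=-1460/1563
  seg 3: a=-4 b=358/1563 c=-2665/1563 d=8158/14067
  seg 4: a=-3 b=8842/1563 c=1831/521 d=-1831/1563
S(15/4) = -52841/16672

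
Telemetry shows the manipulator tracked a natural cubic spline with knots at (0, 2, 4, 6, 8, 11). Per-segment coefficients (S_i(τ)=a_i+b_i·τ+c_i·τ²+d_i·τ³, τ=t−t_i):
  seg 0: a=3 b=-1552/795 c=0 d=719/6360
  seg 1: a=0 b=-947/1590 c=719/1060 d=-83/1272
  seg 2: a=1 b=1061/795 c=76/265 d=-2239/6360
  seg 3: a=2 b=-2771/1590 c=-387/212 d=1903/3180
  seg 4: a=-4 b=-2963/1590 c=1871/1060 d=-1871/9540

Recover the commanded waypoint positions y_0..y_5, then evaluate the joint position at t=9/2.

y_0=3 y_1=0 y_2=1 y_3=2 y_4=-4 y_5=1
S(9/2) = 28747/16960

y_0 = S_0(0) = a_0 = 3
y_1 = S_1(0) = a_1 = 0
y_2 = S_2(0) = a_2 = 1
y_3 = S_3(0) = a_3 = 2
y_4 = S_4(0) = a_4 = -4
y_5 = S_4(3) = 1
t_q=9/2 is in segment 2 (τ=1/2); S_2(τ)=28747/16960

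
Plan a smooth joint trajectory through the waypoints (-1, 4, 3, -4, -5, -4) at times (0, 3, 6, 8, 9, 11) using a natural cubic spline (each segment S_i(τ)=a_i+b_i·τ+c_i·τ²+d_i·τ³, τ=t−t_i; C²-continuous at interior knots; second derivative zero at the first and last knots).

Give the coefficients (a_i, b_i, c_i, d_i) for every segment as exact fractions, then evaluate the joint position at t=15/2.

Δ: Δ0=5/3, Δ1=-1/3, Δ2=-7/2, Δ3=-1, Δ4=1/2
row 1: diag=12, rhs=-12; c'=1/4, d'=-1
row 2: denom=10−3·1/4=37/4; d'=(-19−3·-1)/(37/4)=-64/37
row 3: denom=6−2·8/37=206/37; d'=(15−2·-64/37)/(206/37)=683/206
row 4: denom=6−1·37/206=1199/206; d'=(9−1·683/206)/(1199/206)=1171/1199
back: M4=1171/1199
back: M3=683/206−37/206·1171/1199=3765/1199
back: M2=-64/37−8/37·3765/1199=-2888/1199
back: M1=-1−1/4·-2888/1199=-477/1199
M: M0=0, M1=-477/1199, M2=-2888/1199, M3=3765/1199, M4=1171/1199, M5=0
seg 0: a=-1, c=M0/2=0, d=(M1−M0)/(6·3)=-53/2398, b=Δ0−h0·(2M0+M1)/6=13421/7194
seg 1: a=4, c=M1/2=-477/2398, d=(M2−M1)/(6·3)=-2411/21582, b=Δ1−h1·(2M1+M2)/6=4564/3597
seg 2: a=3, c=M2/2=-1444/1199, d=(M3−M2)/(6·2)=6653/14388, b=Δ2−h2·(2M2+M3)/6=-21157/7194
seg 3: a=-4, c=M3/2=3765/2398, d=(M4−M3)/(6·1)=-1297/3597, b=Δ3−h3·(2M3+M4)/6=-1445/654
seg 4: a=-5, c=M4/2=1171/2398, d=(M5−M4)/(6·2)=-1171/14388, b=Δ4−h4·(2M4+M5)/6=-1087/7194
t_q=15/2 → seg 2, τ=3/2; S=3+-21157/7194·τ+-1444/1199·τ²+6653/14388·τ³=-98243/38368

  seg 0: a=-1 b=13421/7194 c=0 d=-53/2398
  seg 1: a=4 b=4564/3597 c=-477/2398 d=-2411/21582
  seg 2: a=3 b=-21157/7194 c=-1444/1199 d=6653/14388
  seg 3: a=-4 b=-1445/654 c=3765/2398 d=-1297/3597
  seg 4: a=-5 b=-1087/7194 c=1171/2398 d=-1171/14388
S(15/2) = -98243/38368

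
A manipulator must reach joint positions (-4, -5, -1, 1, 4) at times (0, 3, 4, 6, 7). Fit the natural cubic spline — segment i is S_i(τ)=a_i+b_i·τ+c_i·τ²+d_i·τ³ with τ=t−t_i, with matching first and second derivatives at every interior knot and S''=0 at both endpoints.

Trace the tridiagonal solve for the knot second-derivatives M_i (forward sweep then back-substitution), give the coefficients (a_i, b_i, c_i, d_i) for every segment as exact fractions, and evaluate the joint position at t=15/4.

Δ: Δ0=-1/3, Δ1=4, Δ2=1, Δ3=3
row 1: diag=8, rhs=26; c'=1/8, d'=13/4
row 2: denom=6−1·1/8=47/8; d'=(-18−1·13/4)/(47/8)=-170/47
row 3: denom=6−2·16/47=250/47; d'=(12−2·-170/47)/(250/47)=452/125
back: M3=452/125
back: M2=-170/47−16/47·452/125=-606/125
back: M1=13/4−1/8·-606/125=482/125
M: M0=0, M1=482/125, M2=-606/125, M3=452/125, M4=0
seg 0: a=-4, c=M0/2=0, d=(M1−M0)/(6·3)=241/1125, b=Δ0−h0·(2M0+M1)/6=-848/375
seg 1: a=-5, c=M1/2=241/125, d=(M2−M1)/(6·1)=-544/375, b=Δ1−h1·(2M1+M2)/6=1321/375
seg 2: a=-1, c=M2/2=-303/125, d=(M3−M2)/(6·2)=529/750, b=Δ2−h2·(2M2+M3)/6=227/75
seg 3: a=1, c=M3/2=226/125, d=(M4−M3)/(6·1)=-226/375, b=Δ3−h3·(2M3+M4)/6=673/375
t_q=15/4 → seg 1, τ=3/4; S=-5+1321/375·τ+241/125·τ²+-544/375·τ³=-3771/2000

  seg 0: a=-4 b=-848/375 c=0 d=241/1125
  seg 1: a=-5 b=1321/375 c=241/125 d=-544/375
  seg 2: a=-1 b=227/75 c=-303/125 d=529/750
  seg 3: a=1 b=673/375 c=226/125 d=-226/375
S(15/4) = -3771/2000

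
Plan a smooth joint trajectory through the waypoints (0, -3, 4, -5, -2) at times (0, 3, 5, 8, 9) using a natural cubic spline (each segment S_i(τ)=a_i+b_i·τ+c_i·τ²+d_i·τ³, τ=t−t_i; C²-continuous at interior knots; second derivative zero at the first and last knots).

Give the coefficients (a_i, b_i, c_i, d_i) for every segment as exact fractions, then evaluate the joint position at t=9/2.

Δ: Δ0=-1, Δ1=7/2, Δ2=-3, Δ3=3
row 1: diag=10, rhs=27; c'=1/5, d'=27/10
row 2: denom=10−2·1/5=48/5; d'=(-39−2·27/10)/(48/5)=-37/8
row 3: denom=8−3·5/16=113/16; d'=(36−3·-37/8)/(113/16)=798/113
back: M3=798/113
back: M2=-37/8−5/16·798/113=-772/113
back: M1=27/10−1/5·-772/113=919/226
M: M0=0, M1=919/226, M2=-772/113, M3=798/113, M4=0
seg 0: a=0, c=M0/2=0, d=(M1−M0)/(6·3)=919/4068, b=Δ0−h0·(2M0+M1)/6=-1371/452
seg 1: a=-3, c=M1/2=919/452, d=(M2−M1)/(6·2)=-821/904, b=Δ1−h1·(2M1+M2)/6=693/226
seg 2: a=4, c=M2/2=-386/113, d=(M3−M2)/(6·3)=785/1017, b=Δ2−h2·(2M2+M3)/6=34/113
seg 3: a=-5, c=M3/2=399/113, d=(M4−M3)/(6·1)=-133/113, b=Δ3−h3·(2M3+M4)/6=73/113
t_q=9/2 → seg 1, τ=3/2; S=-3+693/226·τ+919/452·τ²+-821/904·τ³=22485/7232

  seg 0: a=0 b=-1371/452 c=0 d=919/4068
  seg 1: a=-3 b=693/226 c=919/452 d=-821/904
  seg 2: a=4 b=34/113 c=-386/113 d=785/1017
  seg 3: a=-5 b=73/113 c=399/113 d=-133/113
S(9/2) = 22485/7232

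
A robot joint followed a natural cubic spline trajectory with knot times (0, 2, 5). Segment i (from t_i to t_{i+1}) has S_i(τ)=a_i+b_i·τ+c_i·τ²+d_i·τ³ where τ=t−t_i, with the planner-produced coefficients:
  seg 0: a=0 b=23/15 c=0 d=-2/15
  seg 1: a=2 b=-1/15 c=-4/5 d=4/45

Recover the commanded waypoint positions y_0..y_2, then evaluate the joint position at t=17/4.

y_0=0 y_1=2 y_2=-3
S(17/4) = -19/16

y_0 = S_0(0) = a_0 = 0
y_1 = S_1(0) = a_1 = 2
y_2 = S_1(3) = -3
t_q=17/4 is in segment 1 (τ=9/4); S_1(τ)=-19/16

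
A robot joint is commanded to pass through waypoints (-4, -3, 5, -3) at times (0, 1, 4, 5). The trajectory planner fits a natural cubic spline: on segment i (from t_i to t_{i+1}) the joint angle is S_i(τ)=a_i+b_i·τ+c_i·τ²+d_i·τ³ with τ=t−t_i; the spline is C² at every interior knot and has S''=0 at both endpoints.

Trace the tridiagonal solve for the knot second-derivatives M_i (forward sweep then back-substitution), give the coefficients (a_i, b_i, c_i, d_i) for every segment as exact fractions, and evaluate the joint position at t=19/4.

Δ: Δ0=1, Δ1=8/3, Δ2=-8
row 1: diag=8, rhs=10; c'=3/8, d'=5/4
row 2: denom=8−3·3/8=55/8; d'=(-64−3·5/4)/(55/8)=-542/55
back: M2=-542/55
back: M1=5/4−3/8·-542/55=272/55
M: M0=0, M1=272/55, M2=-542/55, M3=0
seg 0: a=-4, c=M0/2=0, d=(M1−M0)/(6·1)=136/165, b=Δ0−h0·(2M0+M1)/6=29/165
seg 1: a=-3, c=M1/2=136/55, d=(M2−M1)/(6·3)=-37/45, b=Δ1−h1·(2M1+M2)/6=437/165
seg 2: a=5, c=M2/2=-271/55, d=(M3−M2)/(6·1)=271/165, b=Δ2−h2·(2M2+M3)/6=-778/165
t_q=19/4 → seg 2, τ=3/4; S=5+-778/165·τ+-271/55·τ²+271/165·τ³=-433/704

  seg 0: a=-4 b=29/165 c=0 d=136/165
  seg 1: a=-3 b=437/165 c=136/55 d=-37/45
  seg 2: a=5 b=-778/165 c=-271/55 d=271/165
S(19/4) = -433/704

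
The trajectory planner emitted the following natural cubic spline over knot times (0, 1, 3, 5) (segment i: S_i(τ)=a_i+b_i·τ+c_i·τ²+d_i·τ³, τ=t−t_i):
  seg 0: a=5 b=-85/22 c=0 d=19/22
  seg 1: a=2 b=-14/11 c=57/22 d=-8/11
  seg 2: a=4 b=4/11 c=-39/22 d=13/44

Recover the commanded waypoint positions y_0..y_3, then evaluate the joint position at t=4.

y_0 = S_0(0) = a_0 = 5
y_1 = S_1(0) = a_1 = 2
y_2 = S_2(0) = a_2 = 4
y_3 = S_2(2) = 0
t_q=4 is in segment 2 (τ=1); S_2(τ)=127/44

y_0=5 y_1=2 y_2=4 y_3=0
S(4) = 127/44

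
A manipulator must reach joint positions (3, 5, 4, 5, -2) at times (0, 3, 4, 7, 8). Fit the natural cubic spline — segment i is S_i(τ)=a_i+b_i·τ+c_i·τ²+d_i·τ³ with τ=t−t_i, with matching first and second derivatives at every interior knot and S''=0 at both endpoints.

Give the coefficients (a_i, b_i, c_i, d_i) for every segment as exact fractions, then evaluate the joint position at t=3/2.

Δ: Δ0=2/3, Δ1=-1, Δ2=1/3, Δ3=-7
row 1: diag=8, rhs=-10; c'=1/8, d'=-5/4
row 2: denom=8−1·1/8=63/8; d'=(8−1·-5/4)/(63/8)=74/63
row 3: denom=8−3·8/21=48/7; d'=(-44−3·74/63)/(48/7)=-499/72
back: M3=-499/72
back: M2=74/63−8/21·-499/72=103/27
back: M1=-5/4−1/8·103/27=-373/216
M: M0=0, M1=-373/216, M2=103/27, M3=-499/72, M4=0
seg 0: a=3, c=M0/2=0, d=(M1−M0)/(6·3)=-373/3888, b=Δ0−h0·(2M0+M1)/6=661/432
seg 1: a=5, c=M1/2=-373/432, d=(M2−M1)/(6·1)=133/144, b=Δ1−h1·(2M1+M2)/6=-229/216
seg 2: a=4, c=M2/2=103/54, d=(M3−M2)/(6·3)=-2321/3888, b=Δ2−h2·(2M2+M3)/6=-7/432
seg 3: a=5, c=M3/2=-499/144, d=(M4−M3)/(6·1)=499/432, b=Δ3−h3·(2M3+M4)/6=-1013/216
t_q=3/2 → seg 0, τ=3/2; S=3+661/432·τ+0·τ²+-373/3888·τ³=1909/384

  seg 0: a=3 b=661/432 c=0 d=-373/3888
  seg 1: a=5 b=-229/216 c=-373/432 d=133/144
  seg 2: a=4 b=-7/432 c=103/54 d=-2321/3888
  seg 3: a=5 b=-1013/216 c=-499/144 d=499/432
S(3/2) = 1909/384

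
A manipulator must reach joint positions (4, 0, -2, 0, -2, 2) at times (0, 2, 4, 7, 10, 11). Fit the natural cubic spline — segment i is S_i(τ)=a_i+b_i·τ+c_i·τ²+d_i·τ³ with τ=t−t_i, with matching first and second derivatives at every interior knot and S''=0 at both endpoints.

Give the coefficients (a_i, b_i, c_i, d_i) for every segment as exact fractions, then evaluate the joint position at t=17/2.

  seg 0: a=4 b=-1066/503 c=0 d=15/503
  seg 1: a=0 b=-886/503 c=90/503 d=203/2012
  seg 2: a=-2 b=83/503 c=789/1006 d=-5587/27162
  seg 3: a=0 b=-687/1006 c=-1610/1509 d=9709/27162
  seg 4: a=-2 b=1291/503 c=2163/1006 d=-721/1006
S(17/2) = -17855/8048

Δ: Δ0=-2, Δ1=-1, Δ2=2/3, Δ3=-2/3, Δ4=4
row 1: diag=8, rhs=6; c'=1/4, d'=3/4
row 2: denom=10−2·1/4=19/2; d'=(10−2·3/4)/(19/2)=17/19
row 3: denom=12−3·6/19=210/19; d'=(-8−3·17/19)/(210/19)=-29/30
row 4: denom=8−3·19/70=503/70; d'=(28−3·-29/30)/(503/70)=2163/503
back: M4=2163/503
back: M3=-29/30−19/70·2163/503=-3220/1509
back: M2=17/19−6/19·-3220/1509=789/503
back: M1=3/4−1/4·789/503=180/503
M: M0=0, M1=180/503, M2=789/503, M3=-3220/1509, M4=2163/503, M5=0
seg 0: a=4, c=M0/2=0, d=(M1−M0)/(6·2)=15/503, b=Δ0−h0·(2M0+M1)/6=-1066/503
seg 1: a=0, c=M1/2=90/503, d=(M2−M1)/(6·2)=203/2012, b=Δ1−h1·(2M1+M2)/6=-886/503
seg 2: a=-2, c=M2/2=789/1006, d=(M3−M2)/(6·3)=-5587/27162, b=Δ2−h2·(2M2+M3)/6=83/503
seg 3: a=0, c=M3/2=-1610/1509, d=(M4−M3)/(6·3)=9709/27162, b=Δ3−h3·(2M3+M4)/6=-687/1006
seg 4: a=-2, c=M4/2=2163/1006, d=(M5−M4)/(6·1)=-721/1006, b=Δ4−h4·(2M4+M5)/6=1291/503
t_q=17/2 → seg 3, τ=3/2; S=0+-687/1006·τ+-1610/1509·τ²+9709/27162·τ³=-17855/8048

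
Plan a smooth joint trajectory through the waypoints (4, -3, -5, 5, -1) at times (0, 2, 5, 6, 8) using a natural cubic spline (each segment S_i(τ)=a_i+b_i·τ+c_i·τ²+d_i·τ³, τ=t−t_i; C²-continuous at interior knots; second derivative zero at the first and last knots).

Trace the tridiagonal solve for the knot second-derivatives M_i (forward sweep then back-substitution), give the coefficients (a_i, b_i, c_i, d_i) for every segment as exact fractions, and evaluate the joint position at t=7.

Δ: Δ0=-7/2, Δ1=-2/3, Δ2=10, Δ3=-3
row 1: diag=10, rhs=17; c'=3/10, d'=17/10
row 2: denom=8−3·3/10=71/10; d'=(64−3·17/10)/(71/10)=589/71
row 3: denom=6−1·10/71=416/71; d'=(-78−1·589/71)/(416/71)=-6127/416
back: M3=-6127/416
back: M2=589/71−10/71·-6127/416=2157/208
back: M1=17/10−3/10·2157/208=-587/416
M: M0=0, M1=-587/416, M2=2157/208, M3=-6127/416, M4=0
seg 0: a=4, c=M0/2=0, d=(M1−M0)/(6·2)=-587/4992, b=Δ0−h0·(2M0+M1)/6=-3781/1248
seg 1: a=-3, c=M1/2=-587/832, d=(M2−M1)/(6·3)=377/576, b=Δ1−h1·(2M1+M2)/6=-2771/624
seg 2: a=-5, c=M2/2=2157/416, d=(M3−M2)/(6·1)=-10441/2496, b=Δ2−h2·(2M2+M3)/6=22459/2496
seg 3: a=5, c=M3/2=-6127/832, d=(M4−M3)/(6·2)=6127/4992, b=Δ3−h3·(2M3+M4)/6=4255/624
t_q=7 → seg 3, τ=1; S=5+4255/624·τ+-6127/832·τ²+6127/4992·τ³=9455/1664

  seg 0: a=4 b=-3781/1248 c=0 d=-587/4992
  seg 1: a=-3 b=-2771/624 c=-587/832 d=377/576
  seg 2: a=-5 b=22459/2496 c=2157/416 d=-10441/2496
  seg 3: a=5 b=4255/624 c=-6127/832 d=6127/4992
S(7) = 9455/1664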